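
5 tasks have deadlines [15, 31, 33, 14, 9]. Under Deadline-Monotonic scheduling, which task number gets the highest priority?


Sort tasks by relative deadline (ascending):
  Task 5: deadline = 9
  Task 4: deadline = 14
  Task 1: deadline = 15
  Task 2: deadline = 31
  Task 3: deadline = 33
Priority order (highest first): [5, 4, 1, 2, 3]
Highest priority task = 5

5


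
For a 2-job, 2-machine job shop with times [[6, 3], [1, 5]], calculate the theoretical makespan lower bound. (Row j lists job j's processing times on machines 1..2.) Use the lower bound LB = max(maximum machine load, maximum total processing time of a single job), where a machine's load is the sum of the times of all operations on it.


Machine loads:
  Machine 1: 6 + 1 = 7
  Machine 2: 3 + 5 = 8
Max machine load = 8
Job totals:
  Job 1: 9
  Job 2: 6
Max job total = 9
Lower bound = max(8, 9) = 9

9


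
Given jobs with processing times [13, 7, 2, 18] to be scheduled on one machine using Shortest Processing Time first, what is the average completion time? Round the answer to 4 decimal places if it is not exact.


Sort jobs by processing time (SPT order): [2, 7, 13, 18]
Compute completion times sequentially:
  Job 1: processing = 2, completes at 2
  Job 2: processing = 7, completes at 9
  Job 3: processing = 13, completes at 22
  Job 4: processing = 18, completes at 40
Sum of completion times = 73
Average completion time = 73/4 = 18.25

18.25


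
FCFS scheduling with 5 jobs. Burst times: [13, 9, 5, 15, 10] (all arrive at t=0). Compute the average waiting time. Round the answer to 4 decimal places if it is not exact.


FCFS order (as given): [13, 9, 5, 15, 10]
Waiting times:
  Job 1: wait = 0
  Job 2: wait = 13
  Job 3: wait = 22
  Job 4: wait = 27
  Job 5: wait = 42
Sum of waiting times = 104
Average waiting time = 104/5 = 20.8

20.8


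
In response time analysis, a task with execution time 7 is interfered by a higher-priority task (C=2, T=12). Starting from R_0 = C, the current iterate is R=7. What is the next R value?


R_next = C + ceil(R_prev / T_hp) * C_hp
ceil(7 / 12) = ceil(0.5833) = 1
Interference = 1 * 2 = 2
R_next = 7 + 2 = 9

9


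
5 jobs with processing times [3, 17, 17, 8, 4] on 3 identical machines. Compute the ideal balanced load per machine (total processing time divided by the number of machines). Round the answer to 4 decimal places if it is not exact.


Total processing time = 3 + 17 + 17 + 8 + 4 = 49
Number of machines = 3
Ideal balanced load = 49 / 3 = 16.3333

16.3333


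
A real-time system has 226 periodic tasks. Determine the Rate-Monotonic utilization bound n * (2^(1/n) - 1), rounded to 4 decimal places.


Compute 2^(1/226) = 1.0030717310
Subtract 1: 1.0030717310 - 1 = 0.0030717310
Multiply by n: 226 * 0.0030717310 = 0.6942112060
Round to 4 dp: 0.6942

0.6942


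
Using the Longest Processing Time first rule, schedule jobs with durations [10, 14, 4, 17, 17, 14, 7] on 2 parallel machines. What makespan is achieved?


Sort jobs in decreasing order (LPT): [17, 17, 14, 14, 10, 7, 4]
Assign each job to the least loaded machine:
  Machine 1: jobs [17, 14, 10], load = 41
  Machine 2: jobs [17, 14, 7, 4], load = 42
Makespan = max load = 42

42


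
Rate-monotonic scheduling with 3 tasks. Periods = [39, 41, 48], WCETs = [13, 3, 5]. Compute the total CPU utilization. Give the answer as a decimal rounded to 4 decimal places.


Compute individual utilizations (exact fractions):
  Task 1: C/T = 13/39 = 1/3 (approx. 0.3333)
  Task 2: C/T = 3/41 (approx. 0.0732)
  Task 3: C/T = 5/48 (approx. 0.1042)
Total utilization U = 1/3 + 3/41 + 5/48 = 335/656
Rounded to 4 decimal places: U = 0.5107
RM (Liu & Layland) bound for 3 tasks = 0.779763; compare with U = 335/656 (approx. 0.510671)
U <= bound, so schedulable by RM sufficient condition.

0.5107


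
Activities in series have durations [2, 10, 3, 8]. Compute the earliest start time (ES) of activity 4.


Activity 4 starts after activities 1 through 3 complete.
Predecessor durations: [2, 10, 3]
ES = 2 + 10 + 3 = 15

15


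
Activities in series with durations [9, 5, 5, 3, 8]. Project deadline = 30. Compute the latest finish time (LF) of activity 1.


LF(activity 1) = deadline - sum of successor durations
Successors: activities 2 through 5 with durations [5, 5, 3, 8]
Sum of successor durations = 21
LF = 30 - 21 = 9

9


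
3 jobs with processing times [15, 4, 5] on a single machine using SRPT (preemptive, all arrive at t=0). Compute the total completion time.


Since all jobs arrive at t=0, SRPT equals SPT ordering.
SPT order: [4, 5, 15]
Completion times:
  Job 1: p=4, C=4
  Job 2: p=5, C=9
  Job 3: p=15, C=24
Total completion time = 4 + 9 + 24 = 37

37


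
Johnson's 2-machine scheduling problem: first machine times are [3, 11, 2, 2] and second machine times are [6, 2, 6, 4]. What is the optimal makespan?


Apply Johnson's rule:
  Group 1 (a <= b): [(3, 2, 6), (4, 2, 4), (1, 3, 6)]
  Group 2 (a > b): [(2, 11, 2)]
Optimal job order: [3, 4, 1, 2]
Schedule:
  Job 3: M1 done at 2, M2 done at 8
  Job 4: M1 done at 4, M2 done at 12
  Job 1: M1 done at 7, M2 done at 18
  Job 2: M1 done at 18, M2 done at 20
Makespan = 20

20


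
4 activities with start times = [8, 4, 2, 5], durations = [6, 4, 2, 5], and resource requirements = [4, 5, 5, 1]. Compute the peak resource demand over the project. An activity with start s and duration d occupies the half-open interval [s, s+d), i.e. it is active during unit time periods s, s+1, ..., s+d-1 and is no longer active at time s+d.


Each activity i is active on [start_i, start_i + duration_i).
Compute total resource usage per time slot:
  t=0: active resources = [], total = 0
  t=1: active resources = [], total = 0
  t=2: active resources = [5], total = 5
  t=3: active resources = [5], total = 5
  t=4: active resources = [5], total = 5
  t=5: active resources = [5, 1], total = 6
  t=6: active resources = [5, 1], total = 6
  t=7: active resources = [5, 1], total = 6
  t=8: active resources = [4, 1], total = 5
  t=9: active resources = [4, 1], total = 5
  t=10: active resources = [4], total = 4
  t=11: active resources = [4], total = 4
  t=12: active resources = [4], total = 4
  t=13: active resources = [4], total = 4
Peak resource demand = 6

6


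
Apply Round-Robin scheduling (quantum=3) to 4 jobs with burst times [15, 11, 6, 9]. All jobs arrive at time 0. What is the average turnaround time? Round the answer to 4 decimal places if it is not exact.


Time quantum = 3
Execution trace:
  J1 runs 3 units, time = 3
  J2 runs 3 units, time = 6
  J3 runs 3 units, time = 9
  J4 runs 3 units, time = 12
  J1 runs 3 units, time = 15
  J2 runs 3 units, time = 18
  J3 runs 3 units, time = 21
  J4 runs 3 units, time = 24
  J1 runs 3 units, time = 27
  J2 runs 3 units, time = 30
  J4 runs 3 units, time = 33
  J1 runs 3 units, time = 36
  J2 runs 2 units, time = 38
  J1 runs 3 units, time = 41
Finish times: [41, 38, 21, 33]
Average turnaround = 133/4 = 33.25

33.25


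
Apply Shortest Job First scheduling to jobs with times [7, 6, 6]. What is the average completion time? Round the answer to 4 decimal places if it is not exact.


SJF order (ascending): [6, 6, 7]
Completion times:
  Job 1: burst=6, C=6
  Job 2: burst=6, C=12
  Job 3: burst=7, C=19
Average completion = 37/3 = 12.3333

12.3333


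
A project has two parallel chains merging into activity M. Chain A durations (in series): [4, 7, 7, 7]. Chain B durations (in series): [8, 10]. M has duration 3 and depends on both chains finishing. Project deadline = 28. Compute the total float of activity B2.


Forward pass: ES(B2) = sum of predecessors on chain B = 8
EF = ES + duration = 8 + 10 = 18
Backward pass: LF(M) = deadline = 28; LS(M) = 28 - 3 = 25
LF(B2) = LS(M) - sum(successors on chain B) = 25 - 0 = 25
LS = LF - duration = 25 - 10 = 15
Total float = LS - ES = 15 - 8 = 7

7


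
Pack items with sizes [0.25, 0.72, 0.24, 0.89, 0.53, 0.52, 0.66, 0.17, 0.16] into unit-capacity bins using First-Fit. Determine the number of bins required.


Place items sequentially using First-Fit:
  Item 0.25 -> new Bin 1
  Item 0.72 -> Bin 1 (now 0.97)
  Item 0.24 -> new Bin 2
  Item 0.89 -> new Bin 3
  Item 0.53 -> Bin 2 (now 0.77)
  Item 0.52 -> new Bin 4
  Item 0.66 -> new Bin 5
  Item 0.17 -> Bin 2 (now 0.94)
  Item 0.16 -> Bin 4 (now 0.68)
Total bins used = 5

5


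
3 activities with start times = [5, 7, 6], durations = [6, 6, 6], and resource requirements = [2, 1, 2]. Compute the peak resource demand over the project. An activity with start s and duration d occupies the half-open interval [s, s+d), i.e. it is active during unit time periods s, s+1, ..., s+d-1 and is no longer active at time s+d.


Each activity i is active on [start_i, start_i + duration_i).
Compute total resource usage per time slot:
  t=0: active resources = [], total = 0
  t=1: active resources = [], total = 0
  t=2: active resources = [], total = 0
  t=3: active resources = [], total = 0
  t=4: active resources = [], total = 0
  t=5: active resources = [2], total = 2
  t=6: active resources = [2, 2], total = 4
  t=7: active resources = [2, 1, 2], total = 5
  t=8: active resources = [2, 1, 2], total = 5
  t=9: active resources = [2, 1, 2], total = 5
  t=10: active resources = [2, 1, 2], total = 5
  t=11: active resources = [1, 2], total = 3
  t=12: active resources = [1], total = 1
Peak resource demand = 5

5


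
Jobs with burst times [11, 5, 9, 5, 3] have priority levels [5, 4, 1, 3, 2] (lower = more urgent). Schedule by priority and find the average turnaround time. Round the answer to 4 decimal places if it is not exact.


Sort by priority (ascending = highest first):
Order: [(1, 9), (2, 3), (3, 5), (4, 5), (5, 11)]
Completion times:
  Priority 1, burst=9, C=9
  Priority 2, burst=3, C=12
  Priority 3, burst=5, C=17
  Priority 4, burst=5, C=22
  Priority 5, burst=11, C=33
Average turnaround = 93/5 = 18.6

18.6


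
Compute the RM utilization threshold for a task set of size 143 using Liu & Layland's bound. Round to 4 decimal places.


Compute 2^(1/143) = 1.0048589497
Subtract 1: 1.0048589497 - 1 = 0.0048589497
Multiply by n: 143 * 0.0048589497 = 0.6948298071
Round to 4 dp: 0.6948

0.6948


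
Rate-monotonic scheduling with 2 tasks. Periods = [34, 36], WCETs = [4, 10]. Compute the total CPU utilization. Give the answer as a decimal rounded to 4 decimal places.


Compute individual utilizations (exact fractions):
  Task 1: C/T = 4/34 = 2/17 (approx. 0.1176)
  Task 2: C/T = 10/36 = 5/18 (approx. 0.2778)
Total utilization U = 2/17 + 5/18 = 121/306
Rounded to 4 decimal places: U = 0.3954
RM (Liu & Layland) bound for 2 tasks = 0.828427; compare with U = 121/306 (approx. 0.395425)
U <= bound, so schedulable by RM sufficient condition.

0.3954


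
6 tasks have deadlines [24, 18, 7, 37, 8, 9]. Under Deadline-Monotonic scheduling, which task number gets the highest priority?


Sort tasks by relative deadline (ascending):
  Task 3: deadline = 7
  Task 5: deadline = 8
  Task 6: deadline = 9
  Task 2: deadline = 18
  Task 1: deadline = 24
  Task 4: deadline = 37
Priority order (highest first): [3, 5, 6, 2, 1, 4]
Highest priority task = 3

3


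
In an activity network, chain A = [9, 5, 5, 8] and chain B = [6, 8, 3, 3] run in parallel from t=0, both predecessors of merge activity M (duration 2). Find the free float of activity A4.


ES(A4) = sum of predecessors on chain A = 19
EF(A4) = ES + duration = 19 + 8 = 27
Successor of A4 is M. ES(M) = max(sum(A), sum(B)) = max(27, 20) = 27
Free float = ES(successor) - EF(current) = 27 - 27 = 0

0


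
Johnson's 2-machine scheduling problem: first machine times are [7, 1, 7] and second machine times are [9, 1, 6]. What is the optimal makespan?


Apply Johnson's rule:
  Group 1 (a <= b): [(2, 1, 1), (1, 7, 9)]
  Group 2 (a > b): [(3, 7, 6)]
Optimal job order: [2, 1, 3]
Schedule:
  Job 2: M1 done at 1, M2 done at 2
  Job 1: M1 done at 8, M2 done at 17
  Job 3: M1 done at 15, M2 done at 23
Makespan = 23

23


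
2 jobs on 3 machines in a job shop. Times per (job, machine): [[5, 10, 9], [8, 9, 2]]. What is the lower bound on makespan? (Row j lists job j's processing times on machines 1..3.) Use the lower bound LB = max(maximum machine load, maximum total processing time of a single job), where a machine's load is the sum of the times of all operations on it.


Machine loads:
  Machine 1: 5 + 8 = 13
  Machine 2: 10 + 9 = 19
  Machine 3: 9 + 2 = 11
Max machine load = 19
Job totals:
  Job 1: 24
  Job 2: 19
Max job total = 24
Lower bound = max(19, 24) = 24

24


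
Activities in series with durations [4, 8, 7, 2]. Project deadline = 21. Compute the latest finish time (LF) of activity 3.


LF(activity 3) = deadline - sum of successor durations
Successors: activities 4 through 4 with durations [2]
Sum of successor durations = 2
LF = 21 - 2 = 19

19


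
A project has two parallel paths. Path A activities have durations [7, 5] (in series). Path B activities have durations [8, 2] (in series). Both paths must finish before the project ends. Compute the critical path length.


Path A total = 7 + 5 = 12
Path B total = 8 + 2 = 10
Critical path = longest path = max(12, 10) = 12

12


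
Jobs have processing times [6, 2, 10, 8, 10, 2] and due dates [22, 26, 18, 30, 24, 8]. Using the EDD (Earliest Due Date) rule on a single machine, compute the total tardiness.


Sort by due date (EDD order): [(2, 8), (10, 18), (6, 22), (10, 24), (2, 26), (8, 30)]
Compute completion times and tardiness:
  Job 1: p=2, d=8, C=2, tardiness=max(0,2-8)=0
  Job 2: p=10, d=18, C=12, tardiness=max(0,12-18)=0
  Job 3: p=6, d=22, C=18, tardiness=max(0,18-22)=0
  Job 4: p=10, d=24, C=28, tardiness=max(0,28-24)=4
  Job 5: p=2, d=26, C=30, tardiness=max(0,30-26)=4
  Job 6: p=8, d=30, C=38, tardiness=max(0,38-30)=8
Total tardiness = 16

16


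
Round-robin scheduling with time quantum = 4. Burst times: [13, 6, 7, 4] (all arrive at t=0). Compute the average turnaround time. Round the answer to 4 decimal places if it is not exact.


Time quantum = 4
Execution trace:
  J1 runs 4 units, time = 4
  J2 runs 4 units, time = 8
  J3 runs 4 units, time = 12
  J4 runs 4 units, time = 16
  J1 runs 4 units, time = 20
  J2 runs 2 units, time = 22
  J3 runs 3 units, time = 25
  J1 runs 4 units, time = 29
  J1 runs 1 units, time = 30
Finish times: [30, 22, 25, 16]
Average turnaround = 93/4 = 23.25

23.25


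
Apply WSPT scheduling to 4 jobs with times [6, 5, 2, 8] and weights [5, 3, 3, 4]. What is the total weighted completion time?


Compute p/w ratios and sort ascending (WSPT): [(2, 3), (6, 5), (5, 3), (8, 4)]
Compute weighted completion times:
  Job (p=2,w=3): C=2, w*C=3*2=6
  Job (p=6,w=5): C=8, w*C=5*8=40
  Job (p=5,w=3): C=13, w*C=3*13=39
  Job (p=8,w=4): C=21, w*C=4*21=84
Total weighted completion time = 169

169


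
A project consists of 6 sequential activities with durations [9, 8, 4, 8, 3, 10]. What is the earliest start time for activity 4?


Activity 4 starts after activities 1 through 3 complete.
Predecessor durations: [9, 8, 4]
ES = 9 + 8 + 4 = 21

21


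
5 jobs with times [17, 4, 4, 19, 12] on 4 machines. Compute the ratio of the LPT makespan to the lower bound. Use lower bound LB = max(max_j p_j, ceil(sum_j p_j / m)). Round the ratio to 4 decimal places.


LPT order: [19, 17, 12, 4, 4]
Machine loads after assignment: [19, 17, 12, 8]
LPT makespan = 19
Lower bound = max(max_job, ceil(total/4)) = max(19, 14) = 19
Ratio = 19 / 19 = 1.0

1.0


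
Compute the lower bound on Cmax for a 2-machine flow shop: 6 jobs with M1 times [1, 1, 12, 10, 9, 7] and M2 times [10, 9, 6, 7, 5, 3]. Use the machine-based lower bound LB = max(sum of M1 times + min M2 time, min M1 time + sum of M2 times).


LB1 = sum(M1 times) + min(M2 times) = 40 + 3 = 43
LB2 = min(M1 times) + sum(M2 times) = 1 + 40 = 41
Lower bound = max(LB1, LB2) = max(43, 41) = 43

43


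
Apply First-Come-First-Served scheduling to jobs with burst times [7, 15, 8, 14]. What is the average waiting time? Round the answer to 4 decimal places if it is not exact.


FCFS order (as given): [7, 15, 8, 14]
Waiting times:
  Job 1: wait = 0
  Job 2: wait = 7
  Job 3: wait = 22
  Job 4: wait = 30
Sum of waiting times = 59
Average waiting time = 59/4 = 14.75

14.75


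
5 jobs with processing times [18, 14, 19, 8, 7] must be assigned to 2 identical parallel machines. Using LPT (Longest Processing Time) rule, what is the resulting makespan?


Sort jobs in decreasing order (LPT): [19, 18, 14, 8, 7]
Assign each job to the least loaded machine:
  Machine 1: jobs [19, 8, 7], load = 34
  Machine 2: jobs [18, 14], load = 32
Makespan = max load = 34

34


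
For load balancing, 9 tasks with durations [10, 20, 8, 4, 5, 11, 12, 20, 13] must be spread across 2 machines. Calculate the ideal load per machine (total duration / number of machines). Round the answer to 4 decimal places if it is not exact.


Total processing time = 10 + 20 + 8 + 4 + 5 + 11 + 12 + 20 + 13 = 103
Number of machines = 2
Ideal balanced load = 103 / 2 = 51.5

51.5


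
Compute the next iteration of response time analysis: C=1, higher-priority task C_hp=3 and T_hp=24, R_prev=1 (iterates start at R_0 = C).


R_next = C + ceil(R_prev / T_hp) * C_hp
ceil(1 / 24) = ceil(0.0417) = 1
Interference = 1 * 3 = 3
R_next = 1 + 3 = 4

4


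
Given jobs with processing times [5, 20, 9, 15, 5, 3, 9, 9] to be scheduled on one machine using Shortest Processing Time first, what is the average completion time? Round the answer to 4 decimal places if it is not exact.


Sort jobs by processing time (SPT order): [3, 5, 5, 9, 9, 9, 15, 20]
Compute completion times sequentially:
  Job 1: processing = 3, completes at 3
  Job 2: processing = 5, completes at 8
  Job 3: processing = 5, completes at 13
  Job 4: processing = 9, completes at 22
  Job 5: processing = 9, completes at 31
  Job 6: processing = 9, completes at 40
  Job 7: processing = 15, completes at 55
  Job 8: processing = 20, completes at 75
Sum of completion times = 247
Average completion time = 247/8 = 30.875

30.875


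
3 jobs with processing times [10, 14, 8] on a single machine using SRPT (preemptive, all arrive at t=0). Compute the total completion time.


Since all jobs arrive at t=0, SRPT equals SPT ordering.
SPT order: [8, 10, 14]
Completion times:
  Job 1: p=8, C=8
  Job 2: p=10, C=18
  Job 3: p=14, C=32
Total completion time = 8 + 18 + 32 = 58

58


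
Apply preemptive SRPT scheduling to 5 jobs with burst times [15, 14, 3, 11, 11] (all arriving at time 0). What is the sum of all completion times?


Since all jobs arrive at t=0, SRPT equals SPT ordering.
SPT order: [3, 11, 11, 14, 15]
Completion times:
  Job 1: p=3, C=3
  Job 2: p=11, C=14
  Job 3: p=11, C=25
  Job 4: p=14, C=39
  Job 5: p=15, C=54
Total completion time = 3 + 14 + 25 + 39 + 54 = 135

135


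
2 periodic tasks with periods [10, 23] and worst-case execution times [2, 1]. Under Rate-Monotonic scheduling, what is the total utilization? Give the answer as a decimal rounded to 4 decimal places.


Compute individual utilizations (exact fractions):
  Task 1: C/T = 2/10 = 1/5 (approx. 0.2)
  Task 2: C/T = 1/23 (approx. 0.0435)
Total utilization U = 1/5 + 1/23 = 28/115
Rounded to 4 decimal places: U = 0.2435
RM (Liu & Layland) bound for 2 tasks = 0.828427; compare with U = 28/115 (approx. 0.243478)
U <= bound, so schedulable by RM sufficient condition.

0.2435


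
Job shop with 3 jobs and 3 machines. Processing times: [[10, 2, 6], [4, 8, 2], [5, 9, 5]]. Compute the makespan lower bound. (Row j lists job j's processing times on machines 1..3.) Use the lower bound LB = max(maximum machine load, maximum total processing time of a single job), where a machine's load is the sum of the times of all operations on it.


Machine loads:
  Machine 1: 10 + 4 + 5 = 19
  Machine 2: 2 + 8 + 9 = 19
  Machine 3: 6 + 2 + 5 = 13
Max machine load = 19
Job totals:
  Job 1: 18
  Job 2: 14
  Job 3: 19
Max job total = 19
Lower bound = max(19, 19) = 19

19


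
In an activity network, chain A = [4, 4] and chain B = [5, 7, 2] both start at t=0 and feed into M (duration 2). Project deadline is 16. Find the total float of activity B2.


Forward pass: ES(B2) = sum of predecessors on chain B = 5
EF = ES + duration = 5 + 7 = 12
Backward pass: LF(M) = deadline = 16; LS(M) = 16 - 2 = 14
LF(B2) = LS(M) - sum(successors on chain B) = 14 - 2 = 12
LS = LF - duration = 12 - 7 = 5
Total float = LS - ES = 5 - 5 = 0

0


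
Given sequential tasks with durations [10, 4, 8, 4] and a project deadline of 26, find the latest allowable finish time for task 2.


LF(activity 2) = deadline - sum of successor durations
Successors: activities 3 through 4 with durations [8, 4]
Sum of successor durations = 12
LF = 26 - 12 = 14

14


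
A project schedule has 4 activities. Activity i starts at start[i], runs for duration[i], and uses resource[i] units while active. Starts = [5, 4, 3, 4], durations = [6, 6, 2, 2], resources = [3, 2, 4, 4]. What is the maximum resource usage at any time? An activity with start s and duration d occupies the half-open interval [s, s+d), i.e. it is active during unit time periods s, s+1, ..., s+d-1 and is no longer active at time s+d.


Each activity i is active on [start_i, start_i + duration_i).
Compute total resource usage per time slot:
  t=0: active resources = [], total = 0
  t=1: active resources = [], total = 0
  t=2: active resources = [], total = 0
  t=3: active resources = [4], total = 4
  t=4: active resources = [2, 4, 4], total = 10
  t=5: active resources = [3, 2, 4], total = 9
  t=6: active resources = [3, 2], total = 5
  t=7: active resources = [3, 2], total = 5
  t=8: active resources = [3, 2], total = 5
  t=9: active resources = [3, 2], total = 5
  t=10: active resources = [3], total = 3
Peak resource demand = 10

10


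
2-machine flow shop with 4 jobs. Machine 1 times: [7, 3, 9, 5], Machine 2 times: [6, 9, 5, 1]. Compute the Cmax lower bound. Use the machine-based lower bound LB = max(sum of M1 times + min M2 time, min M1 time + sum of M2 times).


LB1 = sum(M1 times) + min(M2 times) = 24 + 1 = 25
LB2 = min(M1 times) + sum(M2 times) = 3 + 21 = 24
Lower bound = max(LB1, LB2) = max(25, 24) = 25

25


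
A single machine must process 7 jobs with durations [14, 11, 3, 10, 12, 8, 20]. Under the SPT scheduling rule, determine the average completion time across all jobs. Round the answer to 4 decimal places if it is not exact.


Sort jobs by processing time (SPT order): [3, 8, 10, 11, 12, 14, 20]
Compute completion times sequentially:
  Job 1: processing = 3, completes at 3
  Job 2: processing = 8, completes at 11
  Job 3: processing = 10, completes at 21
  Job 4: processing = 11, completes at 32
  Job 5: processing = 12, completes at 44
  Job 6: processing = 14, completes at 58
  Job 7: processing = 20, completes at 78
Sum of completion times = 247
Average completion time = 247/7 = 35.2857

35.2857


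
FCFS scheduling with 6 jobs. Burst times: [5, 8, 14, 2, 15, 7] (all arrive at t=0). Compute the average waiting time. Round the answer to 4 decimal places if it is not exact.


FCFS order (as given): [5, 8, 14, 2, 15, 7]
Waiting times:
  Job 1: wait = 0
  Job 2: wait = 5
  Job 3: wait = 13
  Job 4: wait = 27
  Job 5: wait = 29
  Job 6: wait = 44
Sum of waiting times = 118
Average waiting time = 118/6 = 19.6667

19.6667


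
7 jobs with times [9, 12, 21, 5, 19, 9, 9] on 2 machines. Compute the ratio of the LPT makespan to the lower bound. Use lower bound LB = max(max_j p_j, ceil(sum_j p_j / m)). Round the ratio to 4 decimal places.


LPT order: [21, 19, 12, 9, 9, 9, 5]
Machine loads after assignment: [44, 40]
LPT makespan = 44
Lower bound = max(max_job, ceil(total/2)) = max(21, 42) = 42
Ratio = 44 / 42 = 1.0476

1.0476


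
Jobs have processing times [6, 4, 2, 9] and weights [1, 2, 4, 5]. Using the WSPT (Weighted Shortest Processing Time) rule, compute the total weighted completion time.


Compute p/w ratios and sort ascending (WSPT): [(2, 4), (9, 5), (4, 2), (6, 1)]
Compute weighted completion times:
  Job (p=2,w=4): C=2, w*C=4*2=8
  Job (p=9,w=5): C=11, w*C=5*11=55
  Job (p=4,w=2): C=15, w*C=2*15=30
  Job (p=6,w=1): C=21, w*C=1*21=21
Total weighted completion time = 114

114


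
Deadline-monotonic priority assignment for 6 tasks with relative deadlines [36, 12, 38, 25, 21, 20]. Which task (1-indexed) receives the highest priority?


Sort tasks by relative deadline (ascending):
  Task 2: deadline = 12
  Task 6: deadline = 20
  Task 5: deadline = 21
  Task 4: deadline = 25
  Task 1: deadline = 36
  Task 3: deadline = 38
Priority order (highest first): [2, 6, 5, 4, 1, 3]
Highest priority task = 2

2


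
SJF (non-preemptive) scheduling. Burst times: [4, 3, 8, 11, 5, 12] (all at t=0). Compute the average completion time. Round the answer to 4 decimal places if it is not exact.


SJF order (ascending): [3, 4, 5, 8, 11, 12]
Completion times:
  Job 1: burst=3, C=3
  Job 2: burst=4, C=7
  Job 3: burst=5, C=12
  Job 4: burst=8, C=20
  Job 5: burst=11, C=31
  Job 6: burst=12, C=43
Average completion = 116/6 = 19.3333

19.3333


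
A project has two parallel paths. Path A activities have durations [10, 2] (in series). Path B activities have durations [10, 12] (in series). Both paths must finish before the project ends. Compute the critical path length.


Path A total = 10 + 2 = 12
Path B total = 10 + 12 = 22
Critical path = longest path = max(12, 22) = 22

22


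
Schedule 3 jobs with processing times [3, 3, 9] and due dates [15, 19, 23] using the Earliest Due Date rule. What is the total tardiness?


Sort by due date (EDD order): [(3, 15), (3, 19), (9, 23)]
Compute completion times and tardiness:
  Job 1: p=3, d=15, C=3, tardiness=max(0,3-15)=0
  Job 2: p=3, d=19, C=6, tardiness=max(0,6-19)=0
  Job 3: p=9, d=23, C=15, tardiness=max(0,15-23)=0
Total tardiness = 0

0


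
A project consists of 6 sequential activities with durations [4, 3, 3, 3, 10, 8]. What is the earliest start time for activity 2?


Activity 2 starts after activities 1 through 1 complete.
Predecessor durations: [4]
ES = 4 = 4

4


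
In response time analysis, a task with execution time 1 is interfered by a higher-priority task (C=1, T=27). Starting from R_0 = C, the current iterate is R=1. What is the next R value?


R_next = C + ceil(R_prev / T_hp) * C_hp
ceil(1 / 27) = ceil(0.037) = 1
Interference = 1 * 1 = 1
R_next = 1 + 1 = 2

2


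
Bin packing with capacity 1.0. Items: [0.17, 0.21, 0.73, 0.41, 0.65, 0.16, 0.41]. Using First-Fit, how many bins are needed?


Place items sequentially using First-Fit:
  Item 0.17 -> new Bin 1
  Item 0.21 -> Bin 1 (now 0.38)
  Item 0.73 -> new Bin 2
  Item 0.41 -> Bin 1 (now 0.79)
  Item 0.65 -> new Bin 3
  Item 0.16 -> Bin 1 (now 0.95)
  Item 0.41 -> new Bin 4
Total bins used = 4

4


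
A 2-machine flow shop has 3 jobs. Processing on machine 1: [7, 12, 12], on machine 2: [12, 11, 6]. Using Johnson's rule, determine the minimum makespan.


Apply Johnson's rule:
  Group 1 (a <= b): [(1, 7, 12)]
  Group 2 (a > b): [(2, 12, 11), (3, 12, 6)]
Optimal job order: [1, 2, 3]
Schedule:
  Job 1: M1 done at 7, M2 done at 19
  Job 2: M1 done at 19, M2 done at 30
  Job 3: M1 done at 31, M2 done at 37
Makespan = 37

37


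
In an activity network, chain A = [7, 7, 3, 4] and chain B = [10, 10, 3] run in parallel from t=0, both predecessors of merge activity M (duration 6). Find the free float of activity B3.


ES(B3) = sum of predecessors on chain B = 20
EF(B3) = ES + duration = 20 + 3 = 23
Successor of B3 is M. ES(M) = max(sum(A), sum(B)) = max(21, 23) = 23
Free float = ES(successor) - EF(current) = 23 - 23 = 0

0


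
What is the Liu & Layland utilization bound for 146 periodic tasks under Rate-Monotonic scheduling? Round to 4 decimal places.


Compute 2^(1/146) = 1.0047588711
Subtract 1: 1.0047588711 - 1 = 0.0047588711
Multiply by n: 146 * 0.0047588711 = 0.6947951806
Round to 4 dp: 0.6948

0.6948


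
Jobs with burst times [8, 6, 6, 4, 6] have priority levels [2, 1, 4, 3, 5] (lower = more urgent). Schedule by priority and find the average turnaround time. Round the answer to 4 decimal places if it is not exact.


Sort by priority (ascending = highest first):
Order: [(1, 6), (2, 8), (3, 4), (4, 6), (5, 6)]
Completion times:
  Priority 1, burst=6, C=6
  Priority 2, burst=8, C=14
  Priority 3, burst=4, C=18
  Priority 4, burst=6, C=24
  Priority 5, burst=6, C=30
Average turnaround = 92/5 = 18.4

18.4


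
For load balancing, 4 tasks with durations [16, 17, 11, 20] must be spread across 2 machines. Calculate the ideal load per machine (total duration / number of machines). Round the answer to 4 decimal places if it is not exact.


Total processing time = 16 + 17 + 11 + 20 = 64
Number of machines = 2
Ideal balanced load = 64 / 2 = 32.0

32.0


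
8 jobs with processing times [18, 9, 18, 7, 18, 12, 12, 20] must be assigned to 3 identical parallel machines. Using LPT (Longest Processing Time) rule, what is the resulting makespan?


Sort jobs in decreasing order (LPT): [20, 18, 18, 18, 12, 12, 9, 7]
Assign each job to the least loaded machine:
  Machine 1: jobs [20, 12, 7], load = 39
  Machine 2: jobs [18, 18], load = 36
  Machine 3: jobs [18, 12, 9], load = 39
Makespan = max load = 39

39


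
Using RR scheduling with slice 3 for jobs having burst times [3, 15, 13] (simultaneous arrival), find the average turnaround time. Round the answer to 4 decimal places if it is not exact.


Time quantum = 3
Execution trace:
  J1 runs 3 units, time = 3
  J2 runs 3 units, time = 6
  J3 runs 3 units, time = 9
  J2 runs 3 units, time = 12
  J3 runs 3 units, time = 15
  J2 runs 3 units, time = 18
  J3 runs 3 units, time = 21
  J2 runs 3 units, time = 24
  J3 runs 3 units, time = 27
  J2 runs 3 units, time = 30
  J3 runs 1 units, time = 31
Finish times: [3, 30, 31]
Average turnaround = 64/3 = 21.3333

21.3333


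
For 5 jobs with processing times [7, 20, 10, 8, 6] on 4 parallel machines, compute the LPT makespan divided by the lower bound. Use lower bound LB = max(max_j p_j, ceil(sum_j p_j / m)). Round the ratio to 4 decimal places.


LPT order: [20, 10, 8, 7, 6]
Machine loads after assignment: [20, 10, 8, 13]
LPT makespan = 20
Lower bound = max(max_job, ceil(total/4)) = max(20, 13) = 20
Ratio = 20 / 20 = 1.0

1.0


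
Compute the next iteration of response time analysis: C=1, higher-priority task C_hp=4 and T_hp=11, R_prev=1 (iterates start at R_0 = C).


R_next = C + ceil(R_prev / T_hp) * C_hp
ceil(1 / 11) = ceil(0.0909) = 1
Interference = 1 * 4 = 4
R_next = 1 + 4 = 5

5


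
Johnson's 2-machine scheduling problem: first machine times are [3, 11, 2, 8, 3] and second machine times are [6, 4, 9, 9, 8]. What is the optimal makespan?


Apply Johnson's rule:
  Group 1 (a <= b): [(3, 2, 9), (1, 3, 6), (5, 3, 8), (4, 8, 9)]
  Group 2 (a > b): [(2, 11, 4)]
Optimal job order: [3, 1, 5, 4, 2]
Schedule:
  Job 3: M1 done at 2, M2 done at 11
  Job 1: M1 done at 5, M2 done at 17
  Job 5: M1 done at 8, M2 done at 25
  Job 4: M1 done at 16, M2 done at 34
  Job 2: M1 done at 27, M2 done at 38
Makespan = 38

38


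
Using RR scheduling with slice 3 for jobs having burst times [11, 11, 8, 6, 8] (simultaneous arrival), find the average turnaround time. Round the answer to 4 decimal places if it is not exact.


Time quantum = 3
Execution trace:
  J1 runs 3 units, time = 3
  J2 runs 3 units, time = 6
  J3 runs 3 units, time = 9
  J4 runs 3 units, time = 12
  J5 runs 3 units, time = 15
  J1 runs 3 units, time = 18
  J2 runs 3 units, time = 21
  J3 runs 3 units, time = 24
  J4 runs 3 units, time = 27
  J5 runs 3 units, time = 30
  J1 runs 3 units, time = 33
  J2 runs 3 units, time = 36
  J3 runs 2 units, time = 38
  J5 runs 2 units, time = 40
  J1 runs 2 units, time = 42
  J2 runs 2 units, time = 44
Finish times: [42, 44, 38, 27, 40]
Average turnaround = 191/5 = 38.2

38.2


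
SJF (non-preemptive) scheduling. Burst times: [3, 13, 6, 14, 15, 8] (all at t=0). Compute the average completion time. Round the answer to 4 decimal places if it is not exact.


SJF order (ascending): [3, 6, 8, 13, 14, 15]
Completion times:
  Job 1: burst=3, C=3
  Job 2: burst=6, C=9
  Job 3: burst=8, C=17
  Job 4: burst=13, C=30
  Job 5: burst=14, C=44
  Job 6: burst=15, C=59
Average completion = 162/6 = 27.0

27.0


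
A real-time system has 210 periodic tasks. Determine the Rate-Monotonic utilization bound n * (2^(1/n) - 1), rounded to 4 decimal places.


Compute 2^(1/210) = 1.0033061542
Subtract 1: 1.0033061542 - 1 = 0.0033061542
Multiply by n: 210 * 0.0033061542 = 0.6942923820
Round to 4 dp: 0.6943

0.6943


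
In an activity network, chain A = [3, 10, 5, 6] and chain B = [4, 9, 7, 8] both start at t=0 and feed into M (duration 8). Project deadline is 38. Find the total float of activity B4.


Forward pass: ES(B4) = sum of predecessors on chain B = 20
EF = ES + duration = 20 + 8 = 28
Backward pass: LF(M) = deadline = 38; LS(M) = 38 - 8 = 30
LF(B4) = LS(M) - sum(successors on chain B) = 30 - 0 = 30
LS = LF - duration = 30 - 8 = 22
Total float = LS - ES = 22 - 20 = 2

2


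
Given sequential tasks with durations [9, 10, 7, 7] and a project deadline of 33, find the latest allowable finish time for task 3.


LF(activity 3) = deadline - sum of successor durations
Successors: activities 4 through 4 with durations [7]
Sum of successor durations = 7
LF = 33 - 7 = 26

26


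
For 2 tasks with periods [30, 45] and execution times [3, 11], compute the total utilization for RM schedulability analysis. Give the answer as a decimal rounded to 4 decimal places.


Compute individual utilizations (exact fractions):
  Task 1: C/T = 3/30 = 1/10 (approx. 0.1)
  Task 2: C/T = 11/45 (approx. 0.2444)
Total utilization U = 1/10 + 11/45 = 31/90
Rounded to 4 decimal places: U = 0.3444
RM (Liu & Layland) bound for 2 tasks = 0.828427; compare with U = 31/90 (approx. 0.344444)
U <= bound, so schedulable by RM sufficient condition.

0.3444


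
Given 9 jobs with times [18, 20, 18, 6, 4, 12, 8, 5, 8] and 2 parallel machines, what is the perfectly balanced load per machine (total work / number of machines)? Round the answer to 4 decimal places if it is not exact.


Total processing time = 18 + 20 + 18 + 6 + 4 + 12 + 8 + 5 + 8 = 99
Number of machines = 2
Ideal balanced load = 99 / 2 = 49.5

49.5


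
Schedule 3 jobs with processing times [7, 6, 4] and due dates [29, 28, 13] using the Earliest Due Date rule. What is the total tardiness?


Sort by due date (EDD order): [(4, 13), (6, 28), (7, 29)]
Compute completion times and tardiness:
  Job 1: p=4, d=13, C=4, tardiness=max(0,4-13)=0
  Job 2: p=6, d=28, C=10, tardiness=max(0,10-28)=0
  Job 3: p=7, d=29, C=17, tardiness=max(0,17-29)=0
Total tardiness = 0

0


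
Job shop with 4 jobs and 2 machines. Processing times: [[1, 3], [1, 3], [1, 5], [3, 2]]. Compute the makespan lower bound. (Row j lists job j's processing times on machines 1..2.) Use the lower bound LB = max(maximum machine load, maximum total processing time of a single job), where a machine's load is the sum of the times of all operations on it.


Machine loads:
  Machine 1: 1 + 1 + 1 + 3 = 6
  Machine 2: 3 + 3 + 5 + 2 = 13
Max machine load = 13
Job totals:
  Job 1: 4
  Job 2: 4
  Job 3: 6
  Job 4: 5
Max job total = 6
Lower bound = max(13, 6) = 13

13


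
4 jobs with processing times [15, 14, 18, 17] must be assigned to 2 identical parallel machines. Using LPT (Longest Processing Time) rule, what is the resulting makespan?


Sort jobs in decreasing order (LPT): [18, 17, 15, 14]
Assign each job to the least loaded machine:
  Machine 1: jobs [18, 14], load = 32
  Machine 2: jobs [17, 15], load = 32
Makespan = max load = 32

32


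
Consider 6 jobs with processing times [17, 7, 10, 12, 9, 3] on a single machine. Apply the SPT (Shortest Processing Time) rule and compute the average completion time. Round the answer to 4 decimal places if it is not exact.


Sort jobs by processing time (SPT order): [3, 7, 9, 10, 12, 17]
Compute completion times sequentially:
  Job 1: processing = 3, completes at 3
  Job 2: processing = 7, completes at 10
  Job 3: processing = 9, completes at 19
  Job 4: processing = 10, completes at 29
  Job 5: processing = 12, completes at 41
  Job 6: processing = 17, completes at 58
Sum of completion times = 160
Average completion time = 160/6 = 26.6667

26.6667


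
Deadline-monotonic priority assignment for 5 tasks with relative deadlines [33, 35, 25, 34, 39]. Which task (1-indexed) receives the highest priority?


Sort tasks by relative deadline (ascending):
  Task 3: deadline = 25
  Task 1: deadline = 33
  Task 4: deadline = 34
  Task 2: deadline = 35
  Task 5: deadline = 39
Priority order (highest first): [3, 1, 4, 2, 5]
Highest priority task = 3

3


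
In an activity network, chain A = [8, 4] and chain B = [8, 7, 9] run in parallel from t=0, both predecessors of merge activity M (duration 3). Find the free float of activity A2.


ES(A2) = sum of predecessors on chain A = 8
EF(A2) = ES + duration = 8 + 4 = 12
Successor of A2 is M. ES(M) = max(sum(A), sum(B)) = max(12, 24) = 24
Free float = ES(successor) - EF(current) = 24 - 12 = 12

12


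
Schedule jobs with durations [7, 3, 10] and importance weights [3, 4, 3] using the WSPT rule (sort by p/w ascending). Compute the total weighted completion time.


Compute p/w ratios and sort ascending (WSPT): [(3, 4), (7, 3), (10, 3)]
Compute weighted completion times:
  Job (p=3,w=4): C=3, w*C=4*3=12
  Job (p=7,w=3): C=10, w*C=3*10=30
  Job (p=10,w=3): C=20, w*C=3*20=60
Total weighted completion time = 102

102


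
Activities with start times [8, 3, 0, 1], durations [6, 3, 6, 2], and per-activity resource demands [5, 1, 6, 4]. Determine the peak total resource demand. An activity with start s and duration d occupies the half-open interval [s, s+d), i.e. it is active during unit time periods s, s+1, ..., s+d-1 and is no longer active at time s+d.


Each activity i is active on [start_i, start_i + duration_i).
Compute total resource usage per time slot:
  t=0: active resources = [6], total = 6
  t=1: active resources = [6, 4], total = 10
  t=2: active resources = [6, 4], total = 10
  t=3: active resources = [1, 6], total = 7
  t=4: active resources = [1, 6], total = 7
  t=5: active resources = [1, 6], total = 7
  t=6: active resources = [], total = 0
  t=7: active resources = [], total = 0
  t=8: active resources = [5], total = 5
  t=9: active resources = [5], total = 5
  t=10: active resources = [5], total = 5
  t=11: active resources = [5], total = 5
  t=12: active resources = [5], total = 5
  t=13: active resources = [5], total = 5
Peak resource demand = 10

10


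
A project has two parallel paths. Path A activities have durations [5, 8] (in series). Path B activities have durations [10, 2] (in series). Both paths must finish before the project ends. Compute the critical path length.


Path A total = 5 + 8 = 13
Path B total = 10 + 2 = 12
Critical path = longest path = max(13, 12) = 13

13


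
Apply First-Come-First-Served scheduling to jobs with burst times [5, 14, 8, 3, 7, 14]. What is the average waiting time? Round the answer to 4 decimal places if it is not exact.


FCFS order (as given): [5, 14, 8, 3, 7, 14]
Waiting times:
  Job 1: wait = 0
  Job 2: wait = 5
  Job 3: wait = 19
  Job 4: wait = 27
  Job 5: wait = 30
  Job 6: wait = 37
Sum of waiting times = 118
Average waiting time = 118/6 = 19.6667

19.6667


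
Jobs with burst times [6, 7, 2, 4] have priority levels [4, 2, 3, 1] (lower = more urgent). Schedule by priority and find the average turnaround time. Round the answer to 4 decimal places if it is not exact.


Sort by priority (ascending = highest first):
Order: [(1, 4), (2, 7), (3, 2), (4, 6)]
Completion times:
  Priority 1, burst=4, C=4
  Priority 2, burst=7, C=11
  Priority 3, burst=2, C=13
  Priority 4, burst=6, C=19
Average turnaround = 47/4 = 11.75

11.75


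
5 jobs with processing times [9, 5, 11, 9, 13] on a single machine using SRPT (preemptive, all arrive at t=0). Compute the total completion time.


Since all jobs arrive at t=0, SRPT equals SPT ordering.
SPT order: [5, 9, 9, 11, 13]
Completion times:
  Job 1: p=5, C=5
  Job 2: p=9, C=14
  Job 3: p=9, C=23
  Job 4: p=11, C=34
  Job 5: p=13, C=47
Total completion time = 5 + 14 + 23 + 34 + 47 = 123

123
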